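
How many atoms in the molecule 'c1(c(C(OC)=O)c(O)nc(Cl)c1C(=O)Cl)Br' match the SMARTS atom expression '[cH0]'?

5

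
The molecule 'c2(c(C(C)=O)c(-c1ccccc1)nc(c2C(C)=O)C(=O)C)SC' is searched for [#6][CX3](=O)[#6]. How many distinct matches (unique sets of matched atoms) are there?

3

[#6][CX3](=O)[#6] is the SMARTS for a ketone: a carbonyl carbon (no H) flanked by two carbons.
The molecule carries 3 separate instances of an acetyl/ketone group (-C(=O)CH3) meeting every constraint; each maps to a distinct set of atoms, giving 3 matches.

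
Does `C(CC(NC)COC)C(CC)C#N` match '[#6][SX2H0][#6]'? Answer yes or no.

The pattern [#6][SX2H0][#6] describes an aliphatic sulfur bridging two carbons with no H on the sulfur — a thioether.
The closest candidate here is a methoxy ether (-OCH3), but the bridging atom is O, not S. No other fragment satisfies the full query, so there is no match.

No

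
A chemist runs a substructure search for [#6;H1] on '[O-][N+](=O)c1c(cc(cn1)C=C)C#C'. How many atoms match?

The query [#6;H1] means: any carbon bearing exactly one hydrogen.
Check the 13 heavy atoms by environment: 1× n (aromatic, H0) → no; 2× c (aromatic, H1) → match; 3× c (aromatic, H0) → no; 1× C (H0) → no; 2× C (H1) → match; 1× C (H2) → no; 1× N (charge +1, H0) → no; 1× O (charge -1, H0) → no; 1× O (H0) → no.
Summing the matching environments: 2 + 2 = 4 matching atoms.

4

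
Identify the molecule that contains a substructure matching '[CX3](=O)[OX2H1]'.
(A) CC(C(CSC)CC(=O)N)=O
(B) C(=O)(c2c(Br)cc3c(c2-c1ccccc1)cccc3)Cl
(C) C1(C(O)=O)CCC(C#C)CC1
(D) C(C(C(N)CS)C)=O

C

[CX3](=O)[OX2H1] describes an sp2 carbon double-bonded to O and single-bonded to an -OH oxygen (a carboxylic acid).
(A) has a primary amide (-C(=O)NH2) but the carbonyl is bonded to N, not to an -OH oxygen.
(B) has an acyl chloride (-C(=O)Cl) but the carbonyl is bonded to Cl, not to an -OH oxygen.
(C) contains a carboxylic acid group (-C(=O)OH), which satisfies every atom and bond constraint.
(D) has an aldehyde (-CHO) but there is no singly-bonded oxygen on the carbonyl carbon.
So the answer is (C).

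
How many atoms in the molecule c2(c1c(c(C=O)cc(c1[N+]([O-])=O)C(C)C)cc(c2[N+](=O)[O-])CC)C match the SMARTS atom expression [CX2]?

0

Check the 24 heavy atoms by environment: 10× c (aromatic, X3) → no; 2× N (charge +1, X3) → no; 2× O (charge -1, X1) → no; 3× O (X1) → no; 6× C (X4) → no; 1× C (X3) → no.
No environment satisfies the query, so 0 matching atoms.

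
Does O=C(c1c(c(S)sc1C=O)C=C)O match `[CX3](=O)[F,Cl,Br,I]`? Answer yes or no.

The pattern [CX3](=O)[F,Cl,Br,I] describes a carbonyl carbon bonded to a halogen — an acyl halide.
The closest candidate here is a carboxylic acid group (-C(=O)OH), but the carbonyl is bonded to -OH, not to a halogen. No other fragment satisfies the full query, so there is no match.

No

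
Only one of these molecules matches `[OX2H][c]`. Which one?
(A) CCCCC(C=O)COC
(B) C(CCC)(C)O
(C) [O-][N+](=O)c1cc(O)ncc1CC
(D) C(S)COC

[OX2H][c] describes a hydroxyl oxygen attached to an aromatic carbon (a phenol).
(A) has a methoxy ether (-OCH3) but the oxygen has H0, not H1.
(B) has a hydroxyl group (-OH) but the -OH is on an aliphatic carbon, not an aromatic c.
(C) contains a hydroxyl group (-OH), which satisfies every atom and bond constraint.
(D) has a methoxy ether (-OCH3) but the oxygen has H0, not H1.
So the answer is (C).

C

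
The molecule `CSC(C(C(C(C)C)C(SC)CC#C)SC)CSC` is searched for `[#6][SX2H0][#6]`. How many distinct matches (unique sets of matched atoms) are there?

[#6][SX2H0][#6] is the SMARTS for a thioether: an aliphatic sulfur bridging two carbons with no H on the sulfur.
The molecule carries 4 separate instances of a methylthio ether (-SCH3) meeting every constraint; each maps to a distinct set of atoms, giving 4 matches.

4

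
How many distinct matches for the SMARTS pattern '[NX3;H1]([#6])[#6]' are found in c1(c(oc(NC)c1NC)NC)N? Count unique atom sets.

3

[NX3;H1]([#6])[#6] is the SMARTS for a secondary amine: a trivalent nitrogen with one H, bonded to two carbons.
The molecule carries 3 separate instances of an N-methylamino group (-NHCH3) meeting every constraint; each maps to a distinct set of atoms, giving 3 matches.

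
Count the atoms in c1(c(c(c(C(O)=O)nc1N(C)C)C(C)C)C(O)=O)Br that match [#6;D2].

0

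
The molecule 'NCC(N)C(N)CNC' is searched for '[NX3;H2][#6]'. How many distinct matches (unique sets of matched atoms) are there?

3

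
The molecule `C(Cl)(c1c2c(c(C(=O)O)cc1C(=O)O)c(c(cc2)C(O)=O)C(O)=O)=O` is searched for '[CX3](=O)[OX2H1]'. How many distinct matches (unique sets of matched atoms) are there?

[CX3](=O)[OX2H1] is the SMARTS for a carboxylic acid: an sp2 carbon double-bonded to O and single-bonded to an -OH oxygen.
The molecule carries 4 separate instances of a carboxylic acid group (-C(=O)OH) meeting every constraint; each maps to a distinct set of atoms, giving 4 matches.

4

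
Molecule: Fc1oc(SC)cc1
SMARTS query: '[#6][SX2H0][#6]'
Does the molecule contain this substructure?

The pattern [#6][SX2H0][#6] describes an aliphatic sulfur bridging two carbons with no H on the sulfur — a thioether.
The molecule carries a methylthio ether (-SCH3), whose atoms satisfy every constraint of the query, so the pattern matches.

Yes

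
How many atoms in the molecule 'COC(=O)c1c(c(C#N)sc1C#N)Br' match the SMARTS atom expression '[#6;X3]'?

The query [#6;X3] means: any carbon (aromatic or not) with three total connections.
Check the 14 heavy atoms by environment: 1× s (aromatic, X2) → no; 4× c (aromatic, X3) → match; 1× Br (X1) → no; 1× C (X3) → match; 1× O (X1) → no; 1× O (X2) → no; 1× C (X4) → no; 2× C (X2) → no; 2× N (X1) → no.
Summing the matching environments: 4 + 1 = 5 matching atoms.

5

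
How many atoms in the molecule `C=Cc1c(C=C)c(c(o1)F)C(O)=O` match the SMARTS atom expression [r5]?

5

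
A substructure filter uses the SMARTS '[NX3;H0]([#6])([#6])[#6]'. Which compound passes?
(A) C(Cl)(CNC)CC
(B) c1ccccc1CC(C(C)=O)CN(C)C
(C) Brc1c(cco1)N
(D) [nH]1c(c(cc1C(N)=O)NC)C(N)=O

B

[NX3;H0]([#6])([#6])[#6] describes a trivalent nitrogen with no H, bonded to three carbons (a tertiary amine).
(A) has an N-methylamino group (-NHCH3) but the nitrogen still has one H (H1), not H0.
(B) contains a dimethylamino group (-N(CH3)2), which satisfies every atom and bond constraint.
(C) has a primary amino group (-NH2) but the nitrogen has H2, not H0 with three carbons.
(D) has a primary amide (-C(=O)NH2) but the amide nitrogen has H2 and only one carbon neighbour.
So the answer is (B).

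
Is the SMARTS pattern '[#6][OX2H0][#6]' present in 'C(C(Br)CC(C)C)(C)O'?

No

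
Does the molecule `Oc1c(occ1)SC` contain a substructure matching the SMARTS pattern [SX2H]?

No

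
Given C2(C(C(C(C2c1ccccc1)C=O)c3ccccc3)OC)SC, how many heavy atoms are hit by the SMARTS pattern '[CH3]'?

Check the 23 heavy atoms by environment: 6× C (H1) → no; 2× O (H0) → no; 2× C (H3) → match; 2× c (aromatic, H0) → no; 10× c (aromatic, H1) → no; 1× S (H0) → no.
That gives 2 matching atoms.

2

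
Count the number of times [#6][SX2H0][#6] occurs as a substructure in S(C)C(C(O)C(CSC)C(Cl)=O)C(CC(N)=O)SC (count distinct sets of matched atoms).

3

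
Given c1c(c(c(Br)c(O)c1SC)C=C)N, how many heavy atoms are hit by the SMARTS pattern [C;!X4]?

The query [C;!X4] means: aliphatic carbon that does not have four total connections.
Check the 13 heavy atoms by environment: 6× c (aromatic, X3) → no; 1× S (X2) → no; 1× C (X4) → no; 2× C (X3) → match; 1× O (X2) → no; 1× N (X3) → no; 1× Br (X1) → no.
That gives 2 matching atoms.

2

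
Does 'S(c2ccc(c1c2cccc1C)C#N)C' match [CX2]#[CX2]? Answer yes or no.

No

The pattern [CX2]#[CX2] describes a carbon-carbon triple bond — an alkyne.
The closest candidate here is a nitrile (-C#N), but the triple bond is C#N, not C#C. No other fragment satisfies the full query, so there is no match.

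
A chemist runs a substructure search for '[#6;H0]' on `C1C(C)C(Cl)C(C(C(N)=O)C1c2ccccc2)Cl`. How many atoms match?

2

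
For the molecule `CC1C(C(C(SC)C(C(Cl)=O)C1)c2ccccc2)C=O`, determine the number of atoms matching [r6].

Check the 20 heavy atoms by environment: 6× C (in 6-ring) → match; 1× S (acyclic) → no; 4× C (acyclic) → no; 6× c (aromatic, in 6-ring) → match; 2× O (acyclic) → no; 1× Cl (acyclic) → no.
Summing the matching environments: 6 + 6 = 12 matching atoms.

12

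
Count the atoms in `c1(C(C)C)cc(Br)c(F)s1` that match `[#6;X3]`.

4

Check the 10 heavy atoms by environment: 1× s (aromatic, X2) → no; 4× c (aromatic, X3) → match; 3× C (X4) → no; 1× Br (X1) → no; 1× F (X1) → no.
That gives 4 matching atoms.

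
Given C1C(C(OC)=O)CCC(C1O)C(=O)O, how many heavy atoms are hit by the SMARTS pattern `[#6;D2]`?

Check the 14 heavy atoms by environment: 3× C (D2) → match; 5× C (D3) → no; 4× O (D1) → no; 1× O (D2) → no; 1× C (D1) → no.
That gives 3 matching atoms.

3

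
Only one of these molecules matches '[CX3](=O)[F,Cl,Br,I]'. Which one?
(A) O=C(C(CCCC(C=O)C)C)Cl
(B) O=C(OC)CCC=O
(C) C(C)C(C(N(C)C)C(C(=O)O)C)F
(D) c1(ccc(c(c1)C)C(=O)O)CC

A

[CX3](=O)[F,Cl,Br,I] describes a carbonyl carbon bonded to a halogen (an acyl halide).
(A) contains an acyl chloride (-C(=O)Cl), which satisfies every atom and bond constraint.
(B) has a methyl-ester group (-C(=O)OCH3) but the carbonyl is bonded to -O-C, not to a halogen.
(C) has a carboxylic acid group (-C(=O)OH) but the carbonyl is bonded to -OH, not to a halogen.
(D) has a carboxylic acid group (-C(=O)OH) but the carbonyl is bonded to -OH, not to a halogen.
So the answer is (A).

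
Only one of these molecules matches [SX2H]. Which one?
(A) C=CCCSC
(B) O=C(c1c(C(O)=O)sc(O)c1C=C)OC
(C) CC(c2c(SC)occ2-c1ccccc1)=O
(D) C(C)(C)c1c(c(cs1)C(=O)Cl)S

[SX2H] describes an aliphatic sulfur with two connections, one being H (a thiol).
(A) has a methylthio ether (-SCH3) but the sulfur has H0 (bonded to two carbons), not H1.
(B) has a hydroxyl group (-OH) but it is an -OH, not an -SH.
(C) has a methylthio ether (-SCH3) but the sulfur has H0 (bonded to two carbons), not H1.
(D) contains a thiol (-SH), which satisfies every atom and bond constraint.
So the answer is (D).

D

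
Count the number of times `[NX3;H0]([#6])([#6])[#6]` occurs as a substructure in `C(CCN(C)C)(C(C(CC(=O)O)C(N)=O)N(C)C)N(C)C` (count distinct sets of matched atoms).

[NX3;H0]([#6])([#6])[#6] is the SMARTS for a tertiary amine: a trivalent nitrogen with no H, bonded to three carbons.
The molecule carries 3 separate instances of a dimethylamino group (-N(CH3)2) meeting every constraint; each maps to a distinct set of atoms, giving 3 matches.

3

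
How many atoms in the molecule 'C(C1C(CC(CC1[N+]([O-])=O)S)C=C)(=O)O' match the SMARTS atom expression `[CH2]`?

The query [CH2] means: aliphatic carbon with exactly two hydrogens.
Check the 15 heavy atoms by environment: 5× C (H1) → no; 3× C (H2) → match; 1× S (H1) → no; 1× N (charge +1, H0) → no; 1× O (charge -1, H0) → no; 2× O (H0) → no; 1× C (H0) → no; 1× O (H1) → no.
That gives 3 matching atoms.

3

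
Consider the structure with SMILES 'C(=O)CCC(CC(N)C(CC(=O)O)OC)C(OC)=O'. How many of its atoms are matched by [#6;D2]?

5

The query [#6;D2] means: any carbon bonded to exactly two heavy atoms.
Check the 19 heavy atoms by environment: 5× C (D2) → match; 5× C (D3) → no; 4× O (D1) → no; 2× O (D2) → no; 2× C (D1) → no; 1× N (D1) → no.
That gives 5 matching atoms.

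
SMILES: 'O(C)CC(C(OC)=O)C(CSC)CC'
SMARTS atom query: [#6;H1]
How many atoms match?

2

Check the 14 heavy atoms by environment: 3× C (H2) → no; 2× C (H1) → match; 1× S (H0) → no; 4× C (H3) → no; 1× C (H0) → no; 3× O (H0) → no.
That gives 2 matching atoms.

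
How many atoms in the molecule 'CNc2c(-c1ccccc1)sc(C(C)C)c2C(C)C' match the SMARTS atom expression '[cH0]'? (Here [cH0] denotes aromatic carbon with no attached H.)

The query [cH0] means: aromatic carbon with no attached hydrogen (substituted or ring-fusion).
Check the 19 heavy atoms by environment: 1× s (aromatic, H0) → no; 5× c (aromatic, H0) → match; 5× c (aromatic, H1) → no; 2× C (H1) → no; 5× C (H3) → no; 1× N (H1) → no.
That gives 5 matching atoms.

5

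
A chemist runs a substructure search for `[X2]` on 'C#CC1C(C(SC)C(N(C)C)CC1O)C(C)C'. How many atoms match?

4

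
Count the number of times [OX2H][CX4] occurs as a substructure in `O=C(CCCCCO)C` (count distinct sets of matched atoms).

[OX2H][CX4] is the SMARTS for an aliphatic alcohol: a hydroxyl oxygen bound to an sp3 (X4) carbon.
Exactly one fragment in the molecule meets all constraints, giving 1 match.

1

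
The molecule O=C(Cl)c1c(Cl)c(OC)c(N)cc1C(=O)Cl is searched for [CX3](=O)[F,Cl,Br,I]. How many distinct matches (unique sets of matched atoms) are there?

2

[CX3](=O)[F,Cl,Br,I] is the SMARTS for an acyl halide: a carbonyl carbon bonded to a halogen.
The molecule carries 2 separate instances of an acyl chloride (-C(=O)Cl) meeting every constraint; each maps to a distinct set of atoms, giving 2 matches.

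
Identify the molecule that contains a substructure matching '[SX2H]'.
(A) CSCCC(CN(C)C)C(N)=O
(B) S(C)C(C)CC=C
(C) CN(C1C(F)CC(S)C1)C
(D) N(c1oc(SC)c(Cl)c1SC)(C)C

C

[SX2H] describes an aliphatic sulfur with two connections, one being H (a thiol).
(A) has a methylthio ether (-SCH3) but the sulfur has H0 (bonded to two carbons), not H1.
(B) has a methylthio ether (-SCH3) but the sulfur has H0 (bonded to two carbons), not H1.
(C) contains a thiol (-SH), which satisfies every atom and bond constraint.
(D) has a methylthio ether (-SCH3) but the sulfur has H0 (bonded to two carbons), not H1.
So the answer is (C).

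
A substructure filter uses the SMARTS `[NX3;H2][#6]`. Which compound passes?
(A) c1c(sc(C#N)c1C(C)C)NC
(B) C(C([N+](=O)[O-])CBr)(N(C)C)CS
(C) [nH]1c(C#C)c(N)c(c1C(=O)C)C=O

C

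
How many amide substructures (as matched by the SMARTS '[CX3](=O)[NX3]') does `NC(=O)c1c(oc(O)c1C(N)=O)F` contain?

[CX3](=O)[NX3] is the SMARTS for an amide: a carbonyl carbon bonded to a trivalent nitrogen.
The molecule carries 2 separate instances of a primary amide (-C(=O)NH2) meeting every constraint; each maps to a distinct set of atoms, giving 2 matches.

2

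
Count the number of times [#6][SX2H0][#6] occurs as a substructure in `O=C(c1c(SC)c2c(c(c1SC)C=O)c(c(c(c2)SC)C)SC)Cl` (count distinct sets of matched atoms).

4

[#6][SX2H0][#6] is the SMARTS for a thioether: an aliphatic sulfur bridging two carbons with no H on the sulfur.
The molecule carries 4 separate instances of a methylthio ether (-SCH3) meeting every constraint; each maps to a distinct set of atoms, giving 4 matches.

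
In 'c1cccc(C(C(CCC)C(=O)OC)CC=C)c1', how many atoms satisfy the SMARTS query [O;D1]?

1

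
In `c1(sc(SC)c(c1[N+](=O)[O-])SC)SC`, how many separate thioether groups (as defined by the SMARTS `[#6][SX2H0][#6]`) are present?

[#6][SX2H0][#6] is the SMARTS for a thioether: an aliphatic sulfur bridging two carbons with no H on the sulfur.
The molecule carries 3 separate instances of a methylthio ether (-SCH3) meeting every constraint; each maps to a distinct set of atoms, giving 3 matches.

3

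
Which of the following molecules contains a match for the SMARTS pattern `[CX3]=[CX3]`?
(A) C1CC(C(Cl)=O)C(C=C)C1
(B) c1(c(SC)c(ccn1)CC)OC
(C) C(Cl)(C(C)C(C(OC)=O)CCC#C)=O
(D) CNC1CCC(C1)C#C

A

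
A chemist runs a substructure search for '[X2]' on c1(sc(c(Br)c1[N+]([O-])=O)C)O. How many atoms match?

The query [X2] means: any atom with exactly two total connections (bonds + H).
Check the 11 heavy atoms by environment: 1× s (aromatic, X2) → match; 4× c (aromatic, X3) → no; 1× Br (X1) → no; 1× N (charge +1, X3) → no; 1× O (charge -1, X1) → no; 1× O (X1) → no; 1× O (X2) → match; 1× C (X4) → no.
Summing the matching environments: 1 + 1 = 2 matching atoms.

2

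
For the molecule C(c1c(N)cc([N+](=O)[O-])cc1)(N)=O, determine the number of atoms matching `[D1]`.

The query [D1] means: atom with exactly one heavy-atom neighbour (degree 1).
Check the 13 heavy atoms by environment: 3× c (aromatic, D2) → no; 3× c (aromatic, D3) → no; 1× C (D3) → no; 2× O (D1) → match; 2× N (D1) → match; 1× N (charge +1, D3) → no; 1× O (charge -1, D1) → match.
Summing the matching environments: 2 + 2 + 1 = 5 matching atoms.

5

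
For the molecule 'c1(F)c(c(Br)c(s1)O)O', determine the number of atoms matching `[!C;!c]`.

5

Check the 9 heavy atoms by environment: 1× s (aromatic) → match; 4× c (aromatic) → no; 1× F → match; 2× O → match; 1× Br → match.
Summing the matching environments: 1 + 1 + 2 + 1 = 5 matching atoms.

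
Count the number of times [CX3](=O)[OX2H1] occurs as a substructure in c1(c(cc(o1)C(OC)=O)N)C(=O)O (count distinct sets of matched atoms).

[CX3](=O)[OX2H1] is the SMARTS for a carboxylic acid: an sp2 carbon double-bonded to O and single-bonded to an -OH oxygen.
Exactly one fragment in the molecule meets all constraints, giving 1 match.

1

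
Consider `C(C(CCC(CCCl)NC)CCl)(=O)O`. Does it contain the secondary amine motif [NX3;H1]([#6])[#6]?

The pattern [NX3;H1]([#6])[#6] describes a trivalent nitrogen with one H, bonded to two carbons — a secondary amine.
The molecule carries an N-methylamino group (-NHCH3), whose atoms satisfy every constraint of the query, so the pattern matches.

Yes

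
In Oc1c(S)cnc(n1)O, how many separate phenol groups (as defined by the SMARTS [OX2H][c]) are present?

2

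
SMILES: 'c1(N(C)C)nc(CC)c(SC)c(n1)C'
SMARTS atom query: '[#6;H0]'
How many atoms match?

4

Check the 14 heavy atoms by environment: 2× n (aromatic, H0) → no; 4× c (aromatic, H0) → match; 1× C (H2) → no; 5× C (H3) → no; 1× S (H0) → no; 1× N (H0) → no.
That gives 4 matching atoms.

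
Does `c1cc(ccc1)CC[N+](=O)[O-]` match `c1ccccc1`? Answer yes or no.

Yes

The pattern c1ccccc1 describes six aromatic carbons in a ring — a benzene ring.
The molecule carries a phenyl ring, whose atoms satisfy every constraint of the query, so the pattern matches.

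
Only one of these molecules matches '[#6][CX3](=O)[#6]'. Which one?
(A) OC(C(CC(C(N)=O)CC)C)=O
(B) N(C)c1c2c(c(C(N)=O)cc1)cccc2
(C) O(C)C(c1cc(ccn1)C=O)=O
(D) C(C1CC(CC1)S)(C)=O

D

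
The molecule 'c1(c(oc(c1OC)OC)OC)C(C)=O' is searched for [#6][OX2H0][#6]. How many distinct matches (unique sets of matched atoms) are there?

3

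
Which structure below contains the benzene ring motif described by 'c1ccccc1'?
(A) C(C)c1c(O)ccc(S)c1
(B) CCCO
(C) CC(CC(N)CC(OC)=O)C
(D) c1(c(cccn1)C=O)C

A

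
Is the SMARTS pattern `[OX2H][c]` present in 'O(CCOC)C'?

The pattern [OX2H][c] describes a hydroxyl oxygen attached to an aromatic carbon — a phenol.
The closest candidate here is a methoxy ether (-OCH3), but the oxygen has H0, not H1. No other fragment satisfies the full query, so there is no match.

No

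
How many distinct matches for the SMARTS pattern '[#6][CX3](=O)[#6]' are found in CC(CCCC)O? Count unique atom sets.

0

[#6][CX3](=O)[#6] is the SMARTS for a ketone: a carbonyl carbon (no H) flanked by two carbons.
No fragment in the molecule satisfies every constraint, giving 0 matches.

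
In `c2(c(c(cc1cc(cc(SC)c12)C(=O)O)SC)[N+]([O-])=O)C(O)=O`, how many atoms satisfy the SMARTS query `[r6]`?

10

The query [r6] means: r6 matches atoms in a six-membered ring.
Check the 23 heavy atoms by environment: 10× c (aromatic, in 6-ring) → match; 1× N (charge +1, acyclic) → no; 1× O (charge -1, acyclic) → no; 5× O (acyclic) → no; 4× C (acyclic) → no; 2× S (acyclic) → no.
That gives 10 matching atoms.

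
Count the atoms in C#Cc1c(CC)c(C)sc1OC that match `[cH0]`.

4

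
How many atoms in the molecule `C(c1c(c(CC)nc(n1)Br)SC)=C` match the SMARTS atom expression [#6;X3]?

The query [#6;X3] means: any carbon (aromatic or not) with three total connections.
Check the 13 heavy atoms by environment: 2× n (aromatic, X2) → no; 4× c (aromatic, X3) → match; 2× C (X3) → match; 1× S (X2) → no; 3× C (X4) → no; 1× Br (X1) → no.
Summing the matching environments: 4 + 2 = 6 matching atoms.

6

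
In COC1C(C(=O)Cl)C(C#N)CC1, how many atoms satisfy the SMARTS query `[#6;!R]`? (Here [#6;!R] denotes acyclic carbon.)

Check the 12 heavy atoms by environment: 5× C (in 5-ring) → no; 2× O (acyclic) → no; 3× C (acyclic) → match; 1× Cl (acyclic) → no; 1× N (acyclic) → no.
That gives 3 matching atoms.

3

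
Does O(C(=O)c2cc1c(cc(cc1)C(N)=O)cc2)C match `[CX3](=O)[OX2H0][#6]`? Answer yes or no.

Yes

The pattern [CX3](=O)[OX2H0][#6] describes a carbonyl carbon bonded to an oxygen that is itself bonded to carbon (no H on that O) — an ester.
The molecule carries a methyl-ester group (-C(=O)OCH3), whose atoms satisfy every constraint of the query, so the pattern matches.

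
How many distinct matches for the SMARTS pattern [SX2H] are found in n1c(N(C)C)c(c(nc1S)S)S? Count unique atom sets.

3

[SX2H] is the SMARTS for a thiol: an aliphatic sulfur with two connections, one being H.
The molecule carries 3 separate instances of a thiol (-SH) meeting every constraint; each maps to a distinct set of atoms, giving 3 matches.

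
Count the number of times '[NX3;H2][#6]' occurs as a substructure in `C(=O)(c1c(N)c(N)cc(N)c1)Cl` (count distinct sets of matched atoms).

[NX3;H2][#6] is the SMARTS for a primary amine: a trivalent nitrogen with two H attached to carbon.
The molecule carries 3 separate instances of a primary amino group (-NH2) meeting every constraint; each maps to a distinct set of atoms, giving 3 matches.

3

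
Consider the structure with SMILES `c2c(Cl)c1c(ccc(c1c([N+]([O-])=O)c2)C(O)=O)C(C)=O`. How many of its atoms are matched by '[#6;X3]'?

The query [#6;X3] means: any carbon (aromatic or not) with three total connections.
Check the 20 heavy atoms by environment: 10× c (aromatic, X3) → match; 2× C (X3) → match; 3× O (X1) → no; 1× C (X4) → no; 1× Cl (X1) → no; 1× N (charge +1, X3) → no; 1× O (charge -1, X1) → no; 1× O (X2) → no.
Summing the matching environments: 10 + 2 = 12 matching atoms.

12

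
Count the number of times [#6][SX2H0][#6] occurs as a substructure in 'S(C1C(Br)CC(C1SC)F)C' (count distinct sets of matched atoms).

2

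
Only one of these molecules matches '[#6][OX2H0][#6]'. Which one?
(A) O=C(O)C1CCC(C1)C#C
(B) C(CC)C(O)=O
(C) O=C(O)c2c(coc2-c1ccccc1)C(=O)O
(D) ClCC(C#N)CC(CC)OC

D

[#6][OX2H0][#6] describes an aliphatic oxygen bridging two carbons with no H on the oxygen (an ether).
(A) has a carboxylic acid group (-C(=O)OH) but the -OH oxygen has H1; the =O is OX1, not OX2.
(B) has a carboxylic acid group (-C(=O)OH) but the -OH oxygen has H1; the =O is OX1, not OX2.
(C) has a carboxylic acid group (-C(=O)OH) but the -OH oxygen has H1; the =O is OX1, not OX2.
(D) contains a methoxy ether (-OCH3), which satisfies every atom and bond constraint.
So the answer is (D).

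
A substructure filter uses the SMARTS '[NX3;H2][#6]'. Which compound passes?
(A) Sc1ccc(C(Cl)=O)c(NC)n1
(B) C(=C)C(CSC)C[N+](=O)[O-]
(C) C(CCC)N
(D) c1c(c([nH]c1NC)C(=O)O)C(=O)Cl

C

[NX3;H2][#6] describes a trivalent nitrogen with two H attached to carbon (a primary amine).
(A) has an N-methylamino group (-NHCH3) but the nitrogen bears two carbons and only one H (H1), not H2.
(B) has a nitro group (-[N+](=O)[O-]) but the nitrogen is [N+] with no H, not NX3H2.
(C) contains a primary amino group (-NH2), which satisfies every atom and bond constraint.
(D) has an N-methylamino group (-NHCH3) but the nitrogen bears two carbons and only one H (H1), not H2.
So the answer is (C).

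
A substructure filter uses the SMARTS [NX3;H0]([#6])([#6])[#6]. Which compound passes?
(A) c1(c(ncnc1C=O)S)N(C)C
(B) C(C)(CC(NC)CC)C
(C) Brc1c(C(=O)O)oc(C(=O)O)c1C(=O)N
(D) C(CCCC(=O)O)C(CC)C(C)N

[NX3;H0]([#6])([#6])[#6] describes a trivalent nitrogen with no H, bonded to three carbons (a tertiary amine).
(A) contains a dimethylamino group (-N(CH3)2), which satisfies every atom and bond constraint.
(B) has an N-methylamino group (-NHCH3) but the nitrogen still has one H (H1), not H0.
(C) has a primary amide (-C(=O)NH2) but the amide nitrogen has H2 and only one carbon neighbour.
(D) has a primary amino group (-NH2) but the nitrogen has H2, not H0 with three carbons.
So the answer is (A).

A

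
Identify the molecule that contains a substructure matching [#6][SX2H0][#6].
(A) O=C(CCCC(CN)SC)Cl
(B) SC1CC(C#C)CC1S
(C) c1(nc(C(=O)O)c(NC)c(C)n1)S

[#6][SX2H0][#6] describes an aliphatic sulfur bridging two carbons with no H on the sulfur (a thioether).
(A) contains a methylthio ether (-SCH3), which satisfies every atom and bond constraint.
(B) has a thiol (-SH) but the sulfur has H1, not H0 bridging two carbons.
(C) has a thiol (-SH) but the sulfur has H1, not H0 bridging two carbons.
So the answer is (A).

A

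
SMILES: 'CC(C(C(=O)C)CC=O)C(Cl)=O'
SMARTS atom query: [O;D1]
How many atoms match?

3

The query [O;D1] means: aliphatic oxygen bonded to exactly one heavy atom.
Check the 12 heavy atoms by environment: 2× C (D1) → no; 4× C (D3) → no; 2× C (D2) → no; 3× O (D1) → match; 1× Cl (D1) → no.
That gives 3 matching atoms.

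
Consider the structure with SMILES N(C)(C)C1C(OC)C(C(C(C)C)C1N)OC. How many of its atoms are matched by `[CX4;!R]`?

7

The query [CX4;!R] means: aliphatic carbon with four total connections, not in a ring.
Check the 16 heavy atoms by environment: 5× C (X4, in 5-ring) → no; 2× N (X3, acyclic) → no; 2× O (X2, acyclic) → no; 7× C (X4, acyclic) → match.
That gives 7 matching atoms.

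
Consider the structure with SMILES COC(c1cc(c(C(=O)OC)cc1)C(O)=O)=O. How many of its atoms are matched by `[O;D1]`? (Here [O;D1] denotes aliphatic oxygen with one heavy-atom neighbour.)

The query [O;D1] means: aliphatic oxygen bonded to exactly one heavy atom.
Check the 17 heavy atoms by environment: 3× c (aromatic, D2) → no; 3× c (aromatic, D3) → no; 3× C (D3) → no; 4× O (D1) → match; 2× O (D2) → no; 2× C (D1) → no.
That gives 4 matching atoms.

4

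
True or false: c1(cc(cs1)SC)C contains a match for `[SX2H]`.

The pattern [SX2H] describes an aliphatic sulfur with two connections, one being H — a thiol.
The closest candidate here is a methylthio ether (-SCH3), but the sulfur has H0 (bonded to two carbons), not H1. No other fragment satisfies the full query, so there is no match.

False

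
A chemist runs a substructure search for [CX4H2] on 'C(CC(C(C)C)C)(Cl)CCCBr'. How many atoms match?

4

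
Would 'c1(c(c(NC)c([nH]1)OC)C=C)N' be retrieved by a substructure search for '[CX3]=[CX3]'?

The pattern [CX3]=[CX3] describes a non-aromatic C=C double bond between two sp2 carbons — an alkene.
The molecule carries a vinyl group (-CH=CH2), whose atoms satisfy every constraint of the query, so the pattern matches.

Yes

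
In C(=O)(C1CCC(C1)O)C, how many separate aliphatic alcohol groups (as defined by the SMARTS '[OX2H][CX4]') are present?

1

[OX2H][CX4] is the SMARTS for an aliphatic alcohol: a hydroxyl oxygen bound to an sp3 (X4) carbon.
Exactly one fragment in the molecule meets all constraints, giving 1 match.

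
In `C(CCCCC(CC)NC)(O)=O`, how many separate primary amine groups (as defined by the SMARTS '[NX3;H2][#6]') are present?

0

[NX3;H2][#6] is the SMARTS for a primary amine: a trivalent nitrogen with two H attached to carbon.
The molecule has an N-methylamino group (-NHCH3), but the nitrogen bears two carbons and only one H (H1), not H2; nothing else fits, so there are 0 matches.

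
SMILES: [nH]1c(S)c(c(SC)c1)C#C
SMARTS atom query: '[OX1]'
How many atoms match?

0

The query [OX1] means: aliphatic oxygen with one total connection — typically a carbonyl =O or an oxide.
Check the 10 heavy atoms by environment: 1× n (aromatic, X3) → no; 4× c (aromatic, X3) → no; 2× S (X2) → no; 1× C (X4) → no; 2× C (X2) → no.
No environment satisfies the query, so 0 matching atoms.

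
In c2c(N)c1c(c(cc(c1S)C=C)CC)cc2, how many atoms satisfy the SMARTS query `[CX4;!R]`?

2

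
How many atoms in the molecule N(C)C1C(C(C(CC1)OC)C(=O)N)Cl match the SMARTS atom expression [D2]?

4

The query [D2] means: atom with exactly two heavy-atom neighbours.
Check the 14 heavy atoms by environment: 5× C (D3) → no; 2× C (D2) → match; 1× O (D1) → no; 1× N (D1) → no; 1× N (D2) → match; 2× C (D1) → no; 1× Cl (D1) → no; 1× O (D2) → match.
Summing the matching environments: 2 + 1 + 1 = 4 matching atoms.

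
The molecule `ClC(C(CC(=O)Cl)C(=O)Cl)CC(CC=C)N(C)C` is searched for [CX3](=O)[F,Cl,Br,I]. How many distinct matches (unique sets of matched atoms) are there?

2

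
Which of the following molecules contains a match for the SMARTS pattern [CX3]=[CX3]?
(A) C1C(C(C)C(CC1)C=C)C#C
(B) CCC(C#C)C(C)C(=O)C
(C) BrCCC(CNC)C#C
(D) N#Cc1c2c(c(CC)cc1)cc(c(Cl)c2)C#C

[CX3]=[CX3] describes a non-aromatic C=C double bond between two sp2 carbons (an alkene).
(A) contains a vinyl group (-CH=CH2), which satisfies every atom and bond constraint.
(B) has an ethynyl group (-C#CH) but the C-C bond is a triple bond, not a double bond.
(C) has an ethynyl group (-C#CH) but the C-C bond is a triple bond, not a double bond.
(D) has an ethynyl group (-C#CH) but the C-C bond is a triple bond, not a double bond.
So the answer is (A).

A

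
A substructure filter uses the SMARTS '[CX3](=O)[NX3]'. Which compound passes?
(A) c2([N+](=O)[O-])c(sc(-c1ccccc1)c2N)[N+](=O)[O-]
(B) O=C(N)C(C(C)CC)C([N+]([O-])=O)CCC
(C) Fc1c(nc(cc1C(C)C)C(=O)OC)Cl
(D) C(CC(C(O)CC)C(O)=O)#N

B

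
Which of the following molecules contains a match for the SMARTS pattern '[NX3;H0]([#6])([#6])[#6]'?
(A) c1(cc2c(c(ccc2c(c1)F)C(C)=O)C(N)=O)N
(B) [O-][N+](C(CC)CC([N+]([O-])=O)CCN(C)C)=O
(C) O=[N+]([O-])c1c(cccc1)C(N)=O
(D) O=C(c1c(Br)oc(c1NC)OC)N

[NX3;H0]([#6])([#6])[#6] describes a trivalent nitrogen with no H, bonded to three carbons (a tertiary amine).
(A) has a primary amide (-C(=O)NH2) but the amide nitrogen has H2 and only one carbon neighbour.
(B) contains a dimethylamino group (-N(CH3)2), which satisfies every atom and bond constraint.
(C) has a primary amide (-C(=O)NH2) but the amide nitrogen has H2 and only one carbon neighbour.
(D) has an N-methylamino group (-NHCH3) but the nitrogen still has one H (H1), not H0.
So the answer is (B).

B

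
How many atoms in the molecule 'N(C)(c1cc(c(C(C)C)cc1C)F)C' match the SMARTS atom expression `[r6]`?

6

The query [r6] means: r6 matches atoms in a six-membered ring.
Check the 14 heavy atoms by environment: 6× c (aromatic, in 6-ring) → match; 1× N (acyclic) → no; 6× C (acyclic) → no; 1× F (acyclic) → no.
That gives 6 matching atoms.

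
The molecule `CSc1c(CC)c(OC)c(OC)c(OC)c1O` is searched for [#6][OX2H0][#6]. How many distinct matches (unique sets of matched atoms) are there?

[#6][OX2H0][#6] is the SMARTS for an ether: an aliphatic oxygen bridging two carbons with no H on the oxygen.
The molecule carries 3 separate instances of a methoxy ether (-OCH3) meeting every constraint; each maps to a distinct set of atoms, giving 3 matches.

3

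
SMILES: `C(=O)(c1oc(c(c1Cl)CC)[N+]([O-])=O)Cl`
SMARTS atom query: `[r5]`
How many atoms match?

5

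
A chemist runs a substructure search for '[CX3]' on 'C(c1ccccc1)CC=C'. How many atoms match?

The query [CX3] means: C with X3: aliphatic carbon with exactly 3 total connections.
Check the 10 heavy atoms by environment: 2× C (X4) → no; 2× C (X3) → match; 6× c (aromatic, X3) → no.
That gives 2 matching atoms.

2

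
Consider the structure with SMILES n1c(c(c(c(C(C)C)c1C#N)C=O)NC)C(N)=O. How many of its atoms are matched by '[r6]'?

6

The query [r6] means: r6 matches atoms in a six-membered ring.
Check the 18 heavy atoms by environment: 1× n (aromatic, in 6-ring) → match; 5× c (aromatic, in 6-ring) → match; 7× C (acyclic) → no; 2× O (acyclic) → no; 3× N (acyclic) → no.
Summing the matching environments: 1 + 5 = 6 matching atoms.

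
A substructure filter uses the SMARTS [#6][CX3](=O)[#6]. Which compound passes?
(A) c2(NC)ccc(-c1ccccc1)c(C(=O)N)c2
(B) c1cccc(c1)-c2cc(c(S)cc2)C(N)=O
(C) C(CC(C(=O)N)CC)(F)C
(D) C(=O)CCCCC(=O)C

D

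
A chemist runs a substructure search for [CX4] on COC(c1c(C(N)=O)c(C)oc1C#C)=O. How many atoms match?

2

The query [CX4] means: C with X4: aliphatic carbon with exactly 4 total connections (bonds + H).
Check the 15 heavy atoms by environment: 1× o (aromatic, X2) → no; 4× c (aromatic, X3) → no; 2× C (X3) → no; 2× O (X1) → no; 1× N (X3) → no; 1× O (X2) → no; 2× C (X4) → match; 2× C (X2) → no.
That gives 2 matching atoms.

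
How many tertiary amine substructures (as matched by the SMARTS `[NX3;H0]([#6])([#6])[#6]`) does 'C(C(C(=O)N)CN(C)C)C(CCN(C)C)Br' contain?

2

[NX3;H0]([#6])([#6])[#6] is the SMARTS for a tertiary amine: a trivalent nitrogen with no H, bonded to three carbons.
The molecule carries 2 separate instances of a dimethylamino group (-N(CH3)2) meeting every constraint; each maps to a distinct set of atoms, giving 2 matches.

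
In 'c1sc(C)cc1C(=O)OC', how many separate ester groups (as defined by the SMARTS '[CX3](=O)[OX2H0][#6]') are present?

1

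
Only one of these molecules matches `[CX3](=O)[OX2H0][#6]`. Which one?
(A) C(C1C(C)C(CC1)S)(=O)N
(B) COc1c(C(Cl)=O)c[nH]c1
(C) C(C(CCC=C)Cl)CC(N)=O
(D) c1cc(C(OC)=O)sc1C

D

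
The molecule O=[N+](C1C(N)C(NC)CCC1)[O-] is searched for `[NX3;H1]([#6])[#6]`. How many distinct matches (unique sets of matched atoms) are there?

1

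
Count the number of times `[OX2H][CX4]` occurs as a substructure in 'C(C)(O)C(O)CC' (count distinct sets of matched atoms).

2

[OX2H][CX4] is the SMARTS for an aliphatic alcohol: a hydroxyl oxygen bound to an sp3 (X4) carbon.
The molecule carries 2 separate instances of a hydroxyl group (-OH) meeting every constraint; each maps to a distinct set of atoms, giving 2 matches.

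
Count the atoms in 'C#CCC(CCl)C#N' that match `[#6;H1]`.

The query [#6;H1] means: any carbon bearing exactly one hydrogen.
Check the 8 heavy atoms by environment: 2× C (H2) → no; 2× C (H1) → match; 2× C (H0) → no; 1× Cl (H0) → no; 1× N (H0) → no.
That gives 2 matching atoms.

2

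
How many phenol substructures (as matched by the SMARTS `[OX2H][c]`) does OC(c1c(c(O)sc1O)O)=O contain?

3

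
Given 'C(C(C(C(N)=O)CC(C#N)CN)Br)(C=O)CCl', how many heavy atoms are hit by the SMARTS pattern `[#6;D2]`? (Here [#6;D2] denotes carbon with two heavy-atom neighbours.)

5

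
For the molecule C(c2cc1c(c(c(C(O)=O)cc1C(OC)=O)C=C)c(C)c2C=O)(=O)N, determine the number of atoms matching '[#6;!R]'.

The query [#6;!R] means: carbon not in any ring.
Check the 25 heavy atoms by environment: 10× c (aromatic, in 6-ring) → no; 8× C (acyclic) → match; 6× O (acyclic) → no; 1× N (acyclic) → no.
That gives 8 matching atoms.

8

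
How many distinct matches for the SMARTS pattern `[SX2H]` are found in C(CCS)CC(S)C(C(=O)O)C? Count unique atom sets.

[SX2H] is the SMARTS for a thiol: an aliphatic sulfur with two connections, one being H.
The molecule carries 2 separate instances of a thiol (-SH) meeting every constraint; each maps to a distinct set of atoms, giving 2 matches.

2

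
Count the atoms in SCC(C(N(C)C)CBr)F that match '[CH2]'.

Check the 10 heavy atoms by environment: 2× C (H2) → match; 2× C (H1) → no; 1× Br (H0) → no; 1× N (H0) → no; 2× C (H3) → no; 1× F (H0) → no; 1× S (H1) → no.
That gives 2 matching atoms.

2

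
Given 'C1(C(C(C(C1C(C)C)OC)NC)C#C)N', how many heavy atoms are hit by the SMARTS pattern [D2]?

3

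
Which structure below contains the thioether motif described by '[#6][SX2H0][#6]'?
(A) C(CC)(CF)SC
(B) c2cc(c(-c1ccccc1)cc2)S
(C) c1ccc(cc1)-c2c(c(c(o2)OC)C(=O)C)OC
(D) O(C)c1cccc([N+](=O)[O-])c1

A

[#6][SX2H0][#6] describes an aliphatic sulfur bridging two carbons with no H on the sulfur (a thioether).
(A) contains a methylthio ether (-SCH3), which satisfies every atom and bond constraint.
(B) has a thiol (-SH) but the sulfur has H1, not H0 bridging two carbons.
(C) has a methoxy ether (-OCH3) but the bridging atom is O, not S.
(D) has a methoxy ether (-OCH3) but the bridging atom is O, not S.
So the answer is (A).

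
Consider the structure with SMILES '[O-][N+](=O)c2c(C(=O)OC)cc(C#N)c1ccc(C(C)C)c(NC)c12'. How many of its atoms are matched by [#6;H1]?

Check the 24 heavy atoms by environment: 7× c (aromatic, H0) → no; 3× c (aromatic, H1) → match; 1× N (charge +1, H0) → no; 1× O (charge -1, H0) → no; 3× O (H0) → no; 2× C (H0) → no; 4× C (H3) → no; 1× N (H1) → no; 1× C (H1) → match; 1× N (H0) → no.
Summing the matching environments: 3 + 1 = 4 matching atoms.

4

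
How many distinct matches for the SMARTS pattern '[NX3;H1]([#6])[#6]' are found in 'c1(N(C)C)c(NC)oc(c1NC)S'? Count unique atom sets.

[NX3;H1]([#6])[#6] is the SMARTS for a secondary amine: a trivalent nitrogen with one H, bonded to two carbons.
The molecule carries 2 separate instances of an N-methylamino group (-NHCH3) meeting every constraint; each maps to a distinct set of atoms, giving 2 matches.

2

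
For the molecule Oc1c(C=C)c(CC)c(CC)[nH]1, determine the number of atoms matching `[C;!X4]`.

The query [C;!X4] means: aliphatic carbon that does not have four total connections.
Check the 12 heavy atoms by environment: 1× n (aromatic, X3) → no; 4× c (aromatic, X3) → no; 1× O (X2) → no; 4× C (X4) → no; 2× C (X3) → match.
That gives 2 matching atoms.

2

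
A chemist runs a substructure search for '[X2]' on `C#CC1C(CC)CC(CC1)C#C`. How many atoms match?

The query [X2] means: any atom with exactly two total connections (bonds + H).
Check the 12 heavy atoms by environment: 8× C (X4) → no; 4× C (X2) → match.
That gives 4 matching atoms.

4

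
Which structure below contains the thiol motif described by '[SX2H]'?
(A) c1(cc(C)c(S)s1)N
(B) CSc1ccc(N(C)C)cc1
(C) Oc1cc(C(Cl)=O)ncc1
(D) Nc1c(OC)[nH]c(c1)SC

[SX2H] describes an aliphatic sulfur with two connections, one being H (a thiol).
(A) contains a thiol (-SH), which satisfies every atom and bond constraint.
(B) has a methylthio ether (-SCH3) but the sulfur has H0 (bonded to two carbons), not H1.
(C) has a hydroxyl group (-OH) but it is an -OH, not an -SH.
(D) has a methylthio ether (-SCH3) but the sulfur has H0 (bonded to two carbons), not H1.
So the answer is (A).

A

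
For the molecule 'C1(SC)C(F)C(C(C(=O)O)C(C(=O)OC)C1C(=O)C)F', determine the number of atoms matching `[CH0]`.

Check the 20 heavy atoms by environment: 6× C (H1) → no; 3× C (H0) → match; 4× O (H0) → no; 1× O (H1) → no; 1× S (H0) → no; 3× C (H3) → no; 2× F (H0) → no.
That gives 3 matching atoms.

3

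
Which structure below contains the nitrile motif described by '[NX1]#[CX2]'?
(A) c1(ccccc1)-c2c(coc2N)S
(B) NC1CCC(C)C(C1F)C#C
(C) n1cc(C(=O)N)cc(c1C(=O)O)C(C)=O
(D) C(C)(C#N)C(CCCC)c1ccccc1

D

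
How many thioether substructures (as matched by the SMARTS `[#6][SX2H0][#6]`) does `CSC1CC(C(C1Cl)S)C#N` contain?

1

[#6][SX2H0][#6] is the SMARTS for a thioether: an aliphatic sulfur bridging two carbons with no H on the sulfur.
Exactly one fragment in the molecule meets all constraints, giving 1 match.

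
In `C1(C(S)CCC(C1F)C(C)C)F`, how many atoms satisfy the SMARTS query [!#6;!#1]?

3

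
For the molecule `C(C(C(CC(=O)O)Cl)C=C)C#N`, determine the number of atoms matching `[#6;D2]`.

The query [#6;D2] means: any carbon bonded to exactly two heavy atoms.
Check the 12 heavy atoms by environment: 4× C (D2) → match; 3× C (D3) → no; 2× O (D1) → no; 1× Cl (D1) → no; 1× N (D1) → no; 1× C (D1) → no.
That gives 4 matching atoms.

4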